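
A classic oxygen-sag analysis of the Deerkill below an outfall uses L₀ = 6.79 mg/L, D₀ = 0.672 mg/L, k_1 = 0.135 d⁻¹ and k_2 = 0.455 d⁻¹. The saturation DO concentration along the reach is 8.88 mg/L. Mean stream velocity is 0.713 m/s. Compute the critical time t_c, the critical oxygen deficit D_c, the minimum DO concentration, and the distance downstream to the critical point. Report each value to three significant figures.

t_c ≈ 2.96 d; D_c ≈ 1.35 mg/L; min DO ≈ 7.53 mg/L; x_c ≈ 182 km

t_c = [1/(k_2−k_1)] ln[(k_2/k_1)(1 − D₀(k_2−k_1)/(k_1 L₀))]
= [1/(0.455−0.135)] ln[(0.455/0.135)(1 − 0.672×0.3200/(0.135×6.79))]
= (1/0.3200) ln[3.370 × 0.7654] = 3.125 × ln(2.580) = 3.125 × 0.9477 = 2.961 d.
L(t_c) = L₀ e^(−k_1 t_c) = 6.79 × 0.6705 = 4.552 mg/L, and at the critical point k_2 D_c = k_1 L, so D_c = (0.135/0.455) × 4.552 = 1.351 mg/L.
Minimum DO = C_s − D_c = 8.88 − 1.351 = 7.529 mg/L.
x_c = v t_c = 0.713 m/s × 2.961 d × 86400 s/d = 182400 m ≈ 182 km.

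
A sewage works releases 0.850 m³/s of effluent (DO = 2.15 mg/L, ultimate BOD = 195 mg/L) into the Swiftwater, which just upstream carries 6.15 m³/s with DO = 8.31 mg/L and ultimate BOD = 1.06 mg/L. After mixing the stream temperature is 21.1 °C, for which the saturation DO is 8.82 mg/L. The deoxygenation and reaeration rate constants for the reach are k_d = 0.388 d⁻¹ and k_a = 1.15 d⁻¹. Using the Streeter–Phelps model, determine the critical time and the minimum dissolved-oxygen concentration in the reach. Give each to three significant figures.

t_c ≈ 1.29 d; minimum DO ≈ 3.78 mg/L

Mixed DO = (6.15×8.31 + 0.850×2.15)/(6.15+0.850) = 52.93/7.000 = 7.562 mg/L.
Mixed L₀ = (6.15×1.06 + 0.850×195)/(7.000) = 172.3/7.000 = 24.61 mg/L.
Initial deficit D₀ = C_s − DO₀ = 8.82 − 7.562 = 1.258 mg/L.
t_c = (1/0.7620) ln[(1.15/0.388)(1 − 1.258×0.7620/(0.388×24.61))] = 1.312 × ln(2.666) = 1.287 d.
D_c = (0.388/1.15) × 24.61 × e^(−0.388×1.287) = 0.3374 × 24.61 × 0.6069 = 5.039 mg/L.
Minimum DO = 8.82 − 5.039 = 3.781 mg/L.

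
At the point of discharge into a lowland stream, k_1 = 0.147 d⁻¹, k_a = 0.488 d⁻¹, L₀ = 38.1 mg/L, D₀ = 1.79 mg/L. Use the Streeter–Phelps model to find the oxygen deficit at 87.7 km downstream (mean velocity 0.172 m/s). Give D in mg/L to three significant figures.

D ≈ 6.08 mg/L

Travel time t = x/v = 87.7 km / (0.172 m/s) = 87700 m / 0.172 m/s = 509900 s = 5.901 d.
k_1 L₀/(k_a−k_1) = 0.147×38.1/(0.488−0.147) = 5.601/0.3410 = 16.42 mg/L.
e^(−k_1 t) = e^(−0.147×5.901) = 0.4200; e^(−k_a t) = e^(−0.488×5.901) = 0.05614.
D = 16.42 × (0.4200 − 0.05614) + 1.79 × 0.05614 = 5.976 + 0.1005 = 6.077 mg/L.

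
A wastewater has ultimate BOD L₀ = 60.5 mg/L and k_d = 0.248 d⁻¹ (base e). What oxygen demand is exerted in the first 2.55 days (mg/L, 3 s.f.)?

y_t = L₀(1 − e^(−k_d t)) = 60.5 × (1 − e^(−0.248×2.55))
= 60.5 × (1 − 0.5313) = 60.5 × 0.4687 = 28.36 mg/L.

y ≈ 28.4 mg/L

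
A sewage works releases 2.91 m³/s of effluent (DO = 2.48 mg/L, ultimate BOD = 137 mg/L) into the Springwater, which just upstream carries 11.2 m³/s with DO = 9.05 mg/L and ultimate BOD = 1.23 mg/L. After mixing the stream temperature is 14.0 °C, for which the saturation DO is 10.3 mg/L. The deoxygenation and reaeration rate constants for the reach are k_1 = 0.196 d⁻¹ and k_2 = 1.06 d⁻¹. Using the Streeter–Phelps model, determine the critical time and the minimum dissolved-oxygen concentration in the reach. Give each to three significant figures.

t_c ≈ 1.38 d; minimum DO ≈ 6.17 mg/L

Mixed DO = (11.2×9.05 + 2.91×2.48)/(11.2+2.91) = 108.6/14.11 = 7.695 mg/L.
Mixed L₀ = (11.2×1.23 + 2.91×137)/(14.11) = 412.4/14.11 = 29.23 mg/L.
Initial deficit D₀ = C_s − DO₀ = 10.3 − 7.695 = 2.605 mg/L.
t_c = (1/0.8640) ln[(1.06/0.196)(1 − 2.605×0.8640/(0.196×29.23))] = 1.157 × ln(3.284) = 1.376 d.
D_c = (0.196/1.06) × 29.23 × e^(−0.196×1.376) = 0.1849 × 29.23 × 0.7636 = 4.127 mg/L.
Minimum DO = 10.3 − 4.127 = 6.173 mg/L.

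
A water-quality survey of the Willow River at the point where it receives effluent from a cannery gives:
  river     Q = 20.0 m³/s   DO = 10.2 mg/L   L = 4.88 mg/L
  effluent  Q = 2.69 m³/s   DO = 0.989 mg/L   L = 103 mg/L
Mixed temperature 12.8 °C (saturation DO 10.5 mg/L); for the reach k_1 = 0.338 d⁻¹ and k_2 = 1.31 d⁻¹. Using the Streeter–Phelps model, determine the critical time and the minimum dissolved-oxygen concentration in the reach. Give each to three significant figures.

t_c ≈ 1.11 d; minimum DO ≈ 7.57 mg/L

Mixed DO = (20.0×10.2 + 2.69×0.989)/(20.0+2.69) = 206.7/22.69 = 9.108 mg/L.
Mixed L₀ = (20.0×4.88 + 2.69×103)/(22.69) = 374.7/22.69 = 16.51 mg/L.
Initial deficit D₀ = C_s − DO₀ = 10.5 − 9.108 = 1.392 mg/L.
t_c = (1/0.9720) ln[(1.31/0.338)(1 − 1.392×0.9720/(0.338×16.51))] = 1.029 × ln(2.936) = 1.108 d.
D_c = (0.338/1.31) × 16.51 × e^(−0.338×1.108) = 0.2580 × 16.51 × 0.6876 = 2.930 mg/L.
Minimum DO = 10.5 − 2.930 = 7.570 mg/L.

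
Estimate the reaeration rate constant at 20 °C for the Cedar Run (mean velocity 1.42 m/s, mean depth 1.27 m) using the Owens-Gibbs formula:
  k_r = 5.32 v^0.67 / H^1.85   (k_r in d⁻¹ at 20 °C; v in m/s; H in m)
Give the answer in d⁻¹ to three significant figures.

k_r ≈ 4.32 d⁻¹

k_r = 5.32 × 1.42^0.67 / 1.27^1.85 = 5.32 × 1.265 / 1.556 = 4.324 d⁻¹.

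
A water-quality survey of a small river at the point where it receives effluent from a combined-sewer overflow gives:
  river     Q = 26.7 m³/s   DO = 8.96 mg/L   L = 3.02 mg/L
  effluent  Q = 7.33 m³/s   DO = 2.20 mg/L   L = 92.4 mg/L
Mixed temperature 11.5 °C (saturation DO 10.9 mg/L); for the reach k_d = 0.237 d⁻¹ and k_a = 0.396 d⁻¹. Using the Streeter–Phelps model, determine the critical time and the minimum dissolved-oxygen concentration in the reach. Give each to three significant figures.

t_c ≈ 2.55 d; minimum DO ≈ 3.62 mg/L

Mixed DO = (26.7×8.96 + 7.33×2.20)/(26.7+7.33) = 255.4/34.03 = 7.504 mg/L.
Mixed L₀ = (26.7×3.02 + 7.33×92.4)/(34.03) = 757.9/34.03 = 22.27 mg/L.
Initial deficit D₀ = C_s − DO₀ = 10.9 − 7.504 = 3.396 mg/L.
t_c = (1/0.1590) ln[(0.396/0.237)(1 − 3.396×0.1590/(0.237×22.27))] = 6.289 × ln(1.500) = 2.550 d.
D_c = (0.237/0.396) × 22.27 × e^(−0.237×2.550) = 0.5985 × 22.27 × 0.5464 = 7.284 mg/L.
Minimum DO = 10.9 − 7.284 = 3.616 mg/L.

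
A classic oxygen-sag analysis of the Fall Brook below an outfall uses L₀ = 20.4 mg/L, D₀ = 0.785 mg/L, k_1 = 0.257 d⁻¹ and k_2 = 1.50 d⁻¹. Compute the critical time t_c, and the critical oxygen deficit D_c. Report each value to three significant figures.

t_c = [1/(k_2−k_1)] ln[(k_2/k_1)(1 − D₀(k_2−k_1)/(k_1 L₀))]
= [1/(1.50−0.257)] ln[(1.50/0.257)(1 − 0.785×1.243/(0.257×20.4))]
= (1/1.243) ln[5.837 × 0.8139] = 0.8045 × ln(4.750) = 0.8045 × 1.558 = 1.254 d.
L(t_c) = L₀ e^(−k_1 t_c) = 20.4 × 0.7246 = 14.78 mg/L, and at the critical point k_2 D_c = k_1 L, so D_c = (0.257/1.50) × 14.78 = 2.533 mg/L.

t_c ≈ 1.25 d; D_c ≈ 2.53 mg/L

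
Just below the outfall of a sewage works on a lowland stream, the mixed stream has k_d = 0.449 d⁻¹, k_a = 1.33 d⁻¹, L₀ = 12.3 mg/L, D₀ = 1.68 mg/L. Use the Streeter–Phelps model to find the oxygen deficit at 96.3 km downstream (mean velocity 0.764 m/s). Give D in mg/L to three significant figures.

Travel time t = x/v = 96.3 km / (0.764 m/s) = 96300 m / 0.764 m/s = 126000 s = 1.459 d.
k_d L₀/(k_a−k_d) = 0.449×12.3/(1.33−0.449) = 5.523/0.8810 = 6.269 mg/L.
e^(−k_d t) = e^(−0.449×1.459) = 0.5194; e^(−k_a t) = e^(−1.33×1.459) = 0.1437.
D = 6.269 × (0.5194 − 0.1437) + 1.68 × 0.1437 = 2.356 + 0.2413 = 2.597 mg/L.

D ≈ 2.60 mg/L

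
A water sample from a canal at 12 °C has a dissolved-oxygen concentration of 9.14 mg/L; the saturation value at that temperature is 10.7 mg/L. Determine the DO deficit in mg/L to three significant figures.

D ≈ 1.56 mg/L

D = C_s − C = 10.7 − 9.14 = 1.56 mg/L.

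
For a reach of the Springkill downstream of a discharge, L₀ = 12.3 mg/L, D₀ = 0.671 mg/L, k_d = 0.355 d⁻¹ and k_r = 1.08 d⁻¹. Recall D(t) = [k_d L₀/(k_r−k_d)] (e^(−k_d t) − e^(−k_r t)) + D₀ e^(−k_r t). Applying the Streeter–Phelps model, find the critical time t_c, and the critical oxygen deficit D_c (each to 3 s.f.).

t_c = [1/(k_r−k_d)] ln[(k_r/k_d)(1 − D₀(k_r−k_d)/(k_d L₀))]
= [1/(1.08−0.355)] ln[(1.08/0.355)(1 − 0.671×0.7250/(0.355×12.3))]
= (1/0.7250) ln[3.042 × 0.8886] = 1.379 × ln(2.703) = 1.379 × 0.9945 = 1.372 d.
L(t_c) = L₀ e^(−k_d t_c) = 12.3 × 0.6145 = 7.558 mg/L, and at the critical point k_r D_c = k_d L, so D_c = (0.355/1.08) × 7.558 = 2.484 mg/L.

t_c ≈ 1.37 d; D_c ≈ 2.48 mg/L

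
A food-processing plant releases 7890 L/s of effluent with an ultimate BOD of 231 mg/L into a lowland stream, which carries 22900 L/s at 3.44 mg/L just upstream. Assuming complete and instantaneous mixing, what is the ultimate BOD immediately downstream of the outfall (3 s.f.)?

61.8 mg/L

Flow-weighted mixing: C = (Q_r C_r + Q_w C_w)/(Q_r + Q_w)
= (22900×3.44 + 7890×231)/(22900 + 7890) = 1.901×10^6/30790 = 61.75 mg/L.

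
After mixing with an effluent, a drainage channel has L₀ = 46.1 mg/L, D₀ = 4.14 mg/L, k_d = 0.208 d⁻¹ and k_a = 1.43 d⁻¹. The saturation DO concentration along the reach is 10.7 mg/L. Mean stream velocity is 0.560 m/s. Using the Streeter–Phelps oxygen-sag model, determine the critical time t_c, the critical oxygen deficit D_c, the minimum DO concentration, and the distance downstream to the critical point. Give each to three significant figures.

At the critical point dD/dt = 0, so k_d L₀ e^(−k_d t) = k_a D. Substituting D(t) from the Streeter–Phelps equation and solving for t gives
t_c = ln[(k_a/k_d)(1 − D₀(k_a−k_d)/(k_d L₀))] / (k_a−k_d).
Here k_a−k_d = 1.222 d⁻¹ and 1 − D₀(k_a−k_d)/(k_d L₀) = 1 − 4.14×1.222/(0.208×46.1) = 0.4724, so
t_c = ln(6.875 × 0.4724) / 1.222 = 1.178 / 1.222 = 0.9640 d.
L(t_c) = L₀ e^(−k_d t_c) = 46.1 × 0.8183 = 37.72 mg/L, and at the critical point k_a D_c = k_d L, so D_c = (0.208/1.43) × 37.72 = 5.487 mg/L.
Minimum DO = C_s − D_c = 10.7 − 5.487 = 5.213 mg/L.
x_c = v t_c = 0.560 m/s × 0.9640 d × 86400 s/d = 46640 m ≈ 46.6 km.

t_c ≈ 0.964 d; D_c ≈ 5.49 mg/L; min DO ≈ 5.21 mg/L; x_c ≈ 46.6 km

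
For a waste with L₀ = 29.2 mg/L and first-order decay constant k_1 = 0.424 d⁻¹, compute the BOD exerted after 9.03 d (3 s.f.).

y_t = L₀(1 − e^(−k_1 t)) = 29.2 × (1 − e^(−0.424×9.03))
= 29.2 × (1 − 0.02174) = 29.2 × 0.9783 = 28.57 mg/L.

y ≈ 28.6 mg/L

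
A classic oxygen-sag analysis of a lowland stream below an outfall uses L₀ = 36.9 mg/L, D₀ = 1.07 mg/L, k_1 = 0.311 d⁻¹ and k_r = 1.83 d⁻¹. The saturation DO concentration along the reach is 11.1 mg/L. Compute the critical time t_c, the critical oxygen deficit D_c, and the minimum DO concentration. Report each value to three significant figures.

t_c = [1/(k_r−k_1)] ln[(k_r/k_1)(1 − D₀(k_r−k_1)/(k_1 L₀))]
= [1/(1.83−0.311)] ln[(1.83/0.311)(1 − 1.07×1.519/(0.311×36.9))]
= (1/1.519) ln[5.884 × 0.8584] = 0.6583 × ln(5.051) = 0.6583 × 1.620 = 1.066 d.
D_c = (k_1/k_r) L₀ e^(−k_1 t_c) = (0.311/1.83) × 36.9 × e^(−0.311×1.066) = 0.1699 × 36.9 × 0.7178 = 4.501 mg/L.
Minimum DO = C_s − D_c = 11.1 − 4.501 = 6.599 mg/L.

t_c ≈ 1.07 d; D_c ≈ 4.50 mg/L; min DO ≈ 6.60 mg/L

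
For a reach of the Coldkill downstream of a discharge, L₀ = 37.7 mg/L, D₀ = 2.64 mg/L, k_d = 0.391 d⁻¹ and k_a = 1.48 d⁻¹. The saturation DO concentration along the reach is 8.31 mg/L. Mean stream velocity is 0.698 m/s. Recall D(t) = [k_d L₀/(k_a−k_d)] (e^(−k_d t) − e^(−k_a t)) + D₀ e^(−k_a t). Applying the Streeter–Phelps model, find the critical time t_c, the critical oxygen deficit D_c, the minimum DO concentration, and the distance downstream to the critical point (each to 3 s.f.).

t_c ≈ 1.02 d; D_c ≈ 6.68 mg/L; min DO ≈ 1.63 mg/L; x_c ≈ 61.7 km

t_c = [1/(k_a−k_d)] ln[(k_a/k_d)(1 − D₀(k_a−k_d)/(k_d L₀))]
= [1/(1.48−0.391)] ln[(1.48/0.391)(1 − 2.64×1.089/(0.391×37.7))]
= (1/1.089) ln[3.785 × 0.8050] = 0.9183 × ln(3.047) = 0.9183 × 1.114 = 1.023 d.
D_c = (k_d/k_a) L₀ e^(−k_d t_c) = (0.391/1.48) × 37.7 × e^(−0.391×1.023) = 0.2642 × 37.7 × 0.6703 = 6.676 mg/L.
Minimum DO = C_s − D_c = 8.31 − 6.676 = 1.634 mg/L.
x_c = v t_c = 0.698 m/s × 1.023 d × 86400 s/d = 61700 m ≈ 61.7 km.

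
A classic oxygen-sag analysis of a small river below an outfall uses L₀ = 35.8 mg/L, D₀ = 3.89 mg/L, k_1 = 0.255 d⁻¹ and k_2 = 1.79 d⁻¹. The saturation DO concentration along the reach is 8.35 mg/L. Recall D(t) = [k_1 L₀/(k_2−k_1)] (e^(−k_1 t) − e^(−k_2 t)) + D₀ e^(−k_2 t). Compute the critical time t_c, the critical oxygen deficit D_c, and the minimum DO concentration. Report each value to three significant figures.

t_c = [1/(k_2−k_1)] ln[(k_2/k_1)(1 − D₀(k_2−k_1)/(k_1 L₀))]
= [1/(1.79−0.255)] ln[(1.79/0.255)(1 − 3.89×1.535/(0.255×35.8))]
= (1/1.535) ln[7.020 × 0.3459] = 0.6515 × ln(2.428) = 0.6515 × 0.8871 = 0.5779 d.
L(t_c) = L₀ e^(−k_1 t_c) = 35.8 × 0.8630 = 30.89 mg/L, and at the critical point k_2 D_c = k_1 L, so D_c = (0.255/1.79) × 30.89 = 4.401 mg/L.
Minimum DO = C_s − D_c = 8.35 − 4.401 = 3.949 mg/L.

t_c ≈ 0.578 d; D_c ≈ 4.40 mg/L; min DO ≈ 3.95 mg/L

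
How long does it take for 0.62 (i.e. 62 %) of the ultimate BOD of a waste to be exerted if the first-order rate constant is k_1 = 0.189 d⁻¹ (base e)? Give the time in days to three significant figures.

y/L₀ = 1 − e^(−k_1 t) = 0.62 ⇒ e^(−k_1 t) = 0.380
t = −ln(0.380) / 0.189 = 0.9676 / 0.189 = 5.119 d.

t ≈ 5.12 d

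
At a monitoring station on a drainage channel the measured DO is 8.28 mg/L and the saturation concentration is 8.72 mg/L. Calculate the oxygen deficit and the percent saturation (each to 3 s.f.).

D = C_s − C = 8.72 − 8.28 = 0.440 mg/L.
% saturation = 8.28/8.72 × 100 = 95.0 %.

D ≈ 0.440 mg/L; 95.0 % saturation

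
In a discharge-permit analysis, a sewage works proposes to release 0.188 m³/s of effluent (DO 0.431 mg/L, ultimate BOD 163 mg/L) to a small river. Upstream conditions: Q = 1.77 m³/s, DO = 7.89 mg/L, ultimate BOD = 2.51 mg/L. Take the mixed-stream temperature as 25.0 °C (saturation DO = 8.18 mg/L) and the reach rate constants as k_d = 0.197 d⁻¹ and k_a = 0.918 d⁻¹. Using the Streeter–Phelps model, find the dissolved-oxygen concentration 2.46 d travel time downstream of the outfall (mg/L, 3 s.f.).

DO ≈ 5.57 mg/L

Mixed DO = (1.77×7.89 + 0.188×0.431)/(1.77+0.188) = 14.05/1.958 = 7.174 mg/L.
Mixed L₀ = (1.77×2.51 + 0.188×163)/(1.958) = 35.09/1.958 = 17.92 mg/L.
Initial deficit D₀ = C_s − DO₀ = 8.18 − 7.174 = 1.006 mg/L.
D(2.46) = [0.197×17.92/(0.918−0.197)](e^(−0.197×2.46) − e^(−0.918×2.46)) + 1.006 e^(−0.918×2.46)
= 4.896 × (0.6159 − 0.1045) + 1.006 × 0.1045 = 2.609 mg/L.
DO = 8.18 − 2.609 = 5.571 mg/L.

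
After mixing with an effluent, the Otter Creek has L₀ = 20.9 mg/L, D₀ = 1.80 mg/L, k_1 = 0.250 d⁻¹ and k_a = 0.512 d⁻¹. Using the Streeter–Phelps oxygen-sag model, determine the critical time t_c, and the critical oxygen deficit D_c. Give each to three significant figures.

At the critical point dD/dt = 0, so k_1 L₀ e^(−k_1 t) = k_a D. Substituting D(t) from the Streeter–Phelps equation and solving for t gives
t_c = ln[(k_a/k_1)(1 − D₀(k_a−k_1)/(k_1 L₀))] / (k_a−k_1).
Here k_a−k_1 = 0.2620 d⁻¹ and 1 − D₀(k_a−k_1)/(k_1 L₀) = 1 − 1.80×0.2620/(0.250×20.9) = 0.9097, so
t_c = ln(2.048 × 0.9097) / 0.2620 = 0.6223 / 0.2620 = 2.375 d.
D_c = (k_1/k_a) L₀ e^(−k_1 t_c) = (0.250/0.512) × 20.9 × e^(−0.250×2.375) = 0.4883 × 20.9 × 0.5522 = 5.636 mg/L.

t_c ≈ 2.38 d; D_c ≈ 5.64 mg/L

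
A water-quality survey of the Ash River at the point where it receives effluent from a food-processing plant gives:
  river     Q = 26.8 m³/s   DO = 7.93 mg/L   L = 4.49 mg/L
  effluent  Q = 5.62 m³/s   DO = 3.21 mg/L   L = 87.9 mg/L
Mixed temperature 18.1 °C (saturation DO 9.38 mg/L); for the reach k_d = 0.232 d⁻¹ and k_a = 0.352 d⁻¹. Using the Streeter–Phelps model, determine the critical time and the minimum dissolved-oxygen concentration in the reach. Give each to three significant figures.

Mixed DO = (26.8×7.93 + 5.62×3.21)/(26.8+5.62) = 230.6/32.42 = 7.112 mg/L.
Mixed L₀ = (26.8×4.49 + 5.62×87.9)/(32.42) = 614.3/32.42 = 18.95 mg/L.
Initial deficit D₀ = C_s − DO₀ = 9.38 − 7.112 = 2.268 mg/L.
t_c = (1/0.1200) ln[(0.352/0.232)(1 − 2.268×0.1200/(0.232×18.95))] = 8.333 × ln(1.423) = 2.942 d.
D_c = (0.232/0.352) × 18.95 × e^(−0.232×2.942) = 0.6591 × 18.95 × 0.5054 = 6.312 mg/L.
Minimum DO = 9.38 − 6.312 = 3.068 mg/L.

t_c ≈ 2.94 d; minimum DO ≈ 3.07 mg/L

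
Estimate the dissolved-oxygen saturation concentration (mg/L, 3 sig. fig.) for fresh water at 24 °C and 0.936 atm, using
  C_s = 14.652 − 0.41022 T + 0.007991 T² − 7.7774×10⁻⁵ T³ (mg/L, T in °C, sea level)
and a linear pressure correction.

C_s ≈ 7.80 mg/L

At sea level: C_s = 14.652 − 0.41022×24 + 0.007991×24² − 7.7774×10⁻⁵×24³ = 8.334 mg/L.
Pressure correction: C_s' = 8.334 × 0.936 = 7.801 mg/L.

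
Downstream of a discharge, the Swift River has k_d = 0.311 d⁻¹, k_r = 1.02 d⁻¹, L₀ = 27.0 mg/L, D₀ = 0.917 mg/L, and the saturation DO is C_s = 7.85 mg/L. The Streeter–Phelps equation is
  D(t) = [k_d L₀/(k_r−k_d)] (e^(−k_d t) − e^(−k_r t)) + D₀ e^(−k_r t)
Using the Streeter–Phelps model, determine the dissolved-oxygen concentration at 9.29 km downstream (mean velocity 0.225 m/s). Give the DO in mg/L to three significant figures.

DO ≈ 4.35 mg/L

Travel time t = x/v = 9.29 km / (0.225 m/s) = 9290 m / 0.225 m/s = 41290 s = 0.4779 d.
k_d L₀/(k_r−k_d) = 0.311×27.0/(1.02−0.311) = 8.397/0.7090 = 11.84 mg/L.
e^(−k_d t) = e^(−0.311×0.4779) = 0.8619; e^(−k_r t) = e^(−1.02×0.4779) = 0.6142.
D = 11.84 × (0.8619 − 0.6142) + 0.917 × 0.6142 = 2.934 + 0.5632 = 3.497 mg/L.
DO = C_s − D = 7.85 − 3.497 = 4.353 mg/L.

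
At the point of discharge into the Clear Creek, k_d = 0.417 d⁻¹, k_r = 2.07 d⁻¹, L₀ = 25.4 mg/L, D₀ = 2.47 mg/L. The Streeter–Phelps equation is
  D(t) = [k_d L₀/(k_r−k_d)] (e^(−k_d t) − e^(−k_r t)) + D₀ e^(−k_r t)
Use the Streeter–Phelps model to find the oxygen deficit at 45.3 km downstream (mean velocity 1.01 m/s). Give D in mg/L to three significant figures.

Travel time t = x/v = 45.3 km / (1.01 m/s) = 45300 m / 1.01 m/s = 44850 s = 0.5191 d.
k_d L₀/(k_r−k_d) = 0.417×25.4/(2.07−0.417) = 10.59/1.653 = 6.408 mg/L.
e^(−k_d t) = e^(−0.417×0.5191) = 0.8054; e^(−k_r t) = e^(−2.07×0.5191) = 0.3414.
D = 6.408 × (0.8054 − 0.3414) + 2.47 × 0.3414 = 2.973 + 0.8434 = 3.816 mg/L.

D ≈ 3.82 mg/L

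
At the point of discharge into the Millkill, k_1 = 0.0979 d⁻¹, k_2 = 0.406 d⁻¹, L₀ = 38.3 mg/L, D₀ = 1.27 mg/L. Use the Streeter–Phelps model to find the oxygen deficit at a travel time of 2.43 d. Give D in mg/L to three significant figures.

k_1 L₀/(k_2−k_1) = 0.0979×38.3/(0.406−0.0979) = 3.750/0.3081 = 12.17 mg/L.
e^(−k_1 t) = e^(−0.0979×2.430) = 0.7883; e^(−k_2 t) = e^(−0.406×2.430) = 0.3728.
D = 12.17 × (0.7883 − 0.3728) + 1.27 × 0.3728 = 5.056 + 0.4735 = 5.529 mg/L.

D ≈ 5.53 mg/L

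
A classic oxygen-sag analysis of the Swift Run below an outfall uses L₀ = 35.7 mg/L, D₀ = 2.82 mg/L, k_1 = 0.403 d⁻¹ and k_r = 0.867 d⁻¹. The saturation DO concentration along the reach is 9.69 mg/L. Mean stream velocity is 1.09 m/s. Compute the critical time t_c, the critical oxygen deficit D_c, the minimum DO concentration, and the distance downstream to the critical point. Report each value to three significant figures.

With k_r/k_1 = 2.151 and 1 − D₀(k_r−k_1)/(k_1 L₀) = 0.9091,
t_c = ln(2.151 × 0.9091) / (0.867 − 0.403) = ln(1.956) / 0.4640 = 0.6707/0.4640 = 1.446 d.
L(t_c) = L₀ e^(−k_1 t_c) = 35.7 × 0.5585 = 19.94 mg/L, and at the critical point k_r D_c = k_1 L, so D_c = (0.403/0.867) × 19.94 = 9.267 mg/L.
Minimum DO = C_s − D_c = 9.69 − 9.267 = 0.4228 mg/L.
x_c = v t_c = 1.09 m/s × 1.446 d × 86400 s/d = 136100 m ≈ 136 km.

t_c ≈ 1.45 d; D_c ≈ 9.27 mg/L; min DO ≈ 0.423 mg/L; x_c ≈ 136 km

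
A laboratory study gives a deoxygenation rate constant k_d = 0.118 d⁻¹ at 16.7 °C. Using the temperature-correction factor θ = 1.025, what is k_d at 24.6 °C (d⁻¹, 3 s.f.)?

k_d ≈ 0.143 d⁻¹

k_d(T₂) = k_d(T₁) · θ^(T₂−T₁) = 0.118 × 1.025^(24.6−16.7)
= 0.118 × 1.025^7.90 = 0.118 × 1.215 = 0.1434 d⁻¹.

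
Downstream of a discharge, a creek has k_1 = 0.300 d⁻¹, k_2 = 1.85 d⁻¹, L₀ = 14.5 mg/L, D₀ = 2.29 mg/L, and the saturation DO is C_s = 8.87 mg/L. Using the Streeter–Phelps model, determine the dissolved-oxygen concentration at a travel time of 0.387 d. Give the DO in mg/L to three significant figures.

DO ≈ 6.62 mg/L

k_1 L₀/(k_2−k_1) = 0.300×14.5/(1.85−0.300) = 4.350/1.550 = 2.806 mg/L.
e^(−k_1 t) = e^(−0.300×0.3870) = 0.8904; e^(−k_2 t) = e^(−1.85×0.3870) = 0.4887.
D = 2.806 × (0.8904 − 0.4887) + 2.29 × 0.4887 = 1.127 + 1.119 = 2.246 mg/L.
DO = C_s − D = 8.87 − 2.246 = 6.624 mg/L.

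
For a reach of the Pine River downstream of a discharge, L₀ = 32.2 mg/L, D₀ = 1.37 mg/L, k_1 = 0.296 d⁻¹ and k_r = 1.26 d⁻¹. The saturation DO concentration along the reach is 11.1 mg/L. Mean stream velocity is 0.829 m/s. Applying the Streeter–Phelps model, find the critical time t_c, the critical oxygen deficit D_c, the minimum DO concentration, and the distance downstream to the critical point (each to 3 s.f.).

t_c ≈ 1.35 d; D_c ≈ 5.08 mg/L; min DO ≈ 6.02 mg/L; x_c ≈ 96.5 km

With k_r/k_1 = 4.257 and 1 − D₀(k_r−k_1)/(k_1 L₀) = 0.8614,
t_c = ln(4.257 × 0.8614) / (1.26 − 0.296) = ln(3.667) / 0.9640 = 1.299/0.9640 = 1.348 d.
L(t_c) = L₀ e^(−k_1 t_c) = 32.2 × 0.6710 = 21.61 mg/L, and at the critical point k_r D_c = k_1 L, so D_c = (0.296/1.26) × 21.61 = 5.076 mg/L.
Minimum DO = C_s − D_c = 11.1 − 5.076 = 6.024 mg/L.
x_c = v t_c = 0.829 m/s × 1.348 d × 86400 s/d = 96540 m ≈ 96.5 km.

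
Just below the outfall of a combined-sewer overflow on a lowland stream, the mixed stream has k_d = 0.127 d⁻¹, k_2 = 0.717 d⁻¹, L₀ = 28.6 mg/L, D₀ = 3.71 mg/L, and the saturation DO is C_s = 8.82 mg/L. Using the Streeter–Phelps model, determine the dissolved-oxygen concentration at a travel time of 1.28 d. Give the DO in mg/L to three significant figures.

DO ≈ 4.56 mg/L

k_d L₀/(k_2−k_d) = 0.127×28.6/(0.717−0.127) = 3.632/0.5900 = 6.156 mg/L.
e^(−k_d t) = e^(−0.127×1.280) = 0.8500; e^(−k_2 t) = e^(−0.717×1.280) = 0.3994.
D = 6.156 × (0.8500 − 0.3994) + 3.71 × 0.3994 = 2.774 + 1.482 = 4.256 mg/L.
DO = C_s − D = 8.82 − 4.256 = 4.564 mg/L.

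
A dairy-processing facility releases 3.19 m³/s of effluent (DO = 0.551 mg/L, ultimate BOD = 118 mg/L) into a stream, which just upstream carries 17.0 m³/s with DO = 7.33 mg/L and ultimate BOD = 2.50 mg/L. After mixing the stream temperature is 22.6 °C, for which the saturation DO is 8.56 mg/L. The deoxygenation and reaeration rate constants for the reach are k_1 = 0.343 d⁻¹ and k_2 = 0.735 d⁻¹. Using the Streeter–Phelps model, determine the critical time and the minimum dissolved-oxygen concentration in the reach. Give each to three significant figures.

Mixed DO = (17.0×7.33 + 3.19×0.551)/(17.0+3.19) = 126.4/20.19 = 6.259 mg/L.
Mixed L₀ = (17.0×2.50 + 3.19×118)/(20.19) = 418.9/20.19 = 20.75 mg/L.
Initial deficit D₀ = C_s − DO₀ = 8.56 − 6.259 = 2.301 mg/L.
t_c = (1/0.3920) ln[(0.735/0.343)(1 − 2.301×0.3920/(0.343×20.75))] = 2.551 × ln(1.871) = 1.599 d.
D_c = (0.343/0.735) × 20.75 × e^(−0.343×1.599) = 0.4667 × 20.75 × 0.5779 = 5.596 mg/L.
Minimum DO = 8.56 − 5.596 = 2.964 mg/L.

t_c ≈ 1.60 d; minimum DO ≈ 2.96 mg/L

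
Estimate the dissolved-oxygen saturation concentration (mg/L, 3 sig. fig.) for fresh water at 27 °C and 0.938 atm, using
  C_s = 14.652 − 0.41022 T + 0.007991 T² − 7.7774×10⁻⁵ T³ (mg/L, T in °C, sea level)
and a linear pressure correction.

C_s ≈ 7.38 mg/L

At sea level: C_s = 14.652 − 0.41022×27 + 0.007991×27² − 7.7774×10⁻⁵×27³ = 7.871 mg/L.
Pressure correction: C_s' = 7.871 × 0.938 = 7.383 mg/L.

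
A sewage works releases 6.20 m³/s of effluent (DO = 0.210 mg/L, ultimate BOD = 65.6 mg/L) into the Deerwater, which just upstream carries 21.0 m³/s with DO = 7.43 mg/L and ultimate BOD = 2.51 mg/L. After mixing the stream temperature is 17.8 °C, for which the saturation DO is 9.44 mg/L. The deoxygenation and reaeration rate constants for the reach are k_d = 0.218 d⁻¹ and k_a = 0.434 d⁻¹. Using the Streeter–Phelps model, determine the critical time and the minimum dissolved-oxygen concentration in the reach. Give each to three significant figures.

Mixed DO = (21.0×7.43 + 6.20×0.210)/(21.0+6.20) = 157.3/27.20 = 5.784 mg/L.
Mixed L₀ = (21.0×2.51 + 6.20×65.6)/(27.20) = 459.4/27.20 = 16.89 mg/L.
Initial deficit D₀ = C_s − DO₀ = 9.44 − 5.784 = 3.656 mg/L.
t_c = (1/0.2160) ln[(0.434/0.218)(1 − 3.656×0.2160/(0.218×16.89))] = 4.630 × ln(1.564) = 2.070 d.
D_c = (0.218/0.434) × 16.89 × e^(−0.218×2.070) = 0.5023 × 16.89 × 0.6368 = 5.403 mg/L.
Minimum DO = 9.44 − 5.403 = 4.037 mg/L.

t_c ≈ 2.07 d; minimum DO ≈ 4.04 mg/L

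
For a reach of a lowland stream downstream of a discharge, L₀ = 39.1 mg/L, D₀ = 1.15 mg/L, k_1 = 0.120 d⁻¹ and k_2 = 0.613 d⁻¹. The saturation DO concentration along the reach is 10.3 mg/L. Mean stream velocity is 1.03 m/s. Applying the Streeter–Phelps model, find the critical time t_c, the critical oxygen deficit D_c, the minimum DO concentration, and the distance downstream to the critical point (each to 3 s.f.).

t_c ≈ 3.05 d; D_c ≈ 5.31 mg/L; min DO ≈ 4.99 mg/L; x_c ≈ 271 km

t_c = [1/(k_2−k_1)] ln[(k_2/k_1)(1 − D₀(k_2−k_1)/(k_1 L₀))]
= [1/(0.613−0.120)] ln[(0.613/0.120)(1 − 1.15×0.4930/(0.120×39.1))]
= (1/0.4930) ln[5.108 × 0.8792] = 2.028 × ln(4.491) = 2.028 × 1.502 = 3.047 d.
L(t_c) = L₀ e^(−k_1 t_c) = 39.1 × 0.6938 = 27.13 mg/L, and at the critical point k_2 D_c = k_1 L, so D_c = (0.120/0.613) × 27.13 = 5.310 mg/L.
Minimum DO = C_s − D_c = 10.3 − 5.310 = 4.990 mg/L.
x_c = v t_c = 1.03 m/s × 3.047 d × 86400 s/d = 271100 m ≈ 271 km.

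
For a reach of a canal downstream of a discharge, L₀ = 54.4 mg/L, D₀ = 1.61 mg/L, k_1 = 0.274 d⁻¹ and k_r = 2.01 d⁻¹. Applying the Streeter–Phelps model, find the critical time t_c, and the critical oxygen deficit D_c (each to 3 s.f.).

At the critical point dD/dt = 0, so k_1 L₀ e^(−k_1 t) = k_r D. Substituting D(t) from the Streeter–Phelps equation and solving for t gives
t_c = ln[(k_r/k_1)(1 − D₀(k_r−k_1)/(k_1 L₀))] / (k_r−k_1).
Here k_r−k_1 = 1.736 d⁻¹ and 1 − D₀(k_r−k_1)/(k_1 L₀) = 1 − 1.61×1.736/(0.274×54.4) = 0.8125, so
t_c = ln(7.336 × 0.8125) / 1.736 = 1.785 / 1.736 = 1.028 d.
L(t_c) = L₀ e^(−k_1 t_c) = 54.4 × 0.7545 = 41.04 mg/L, and at the critical point k_r D_c = k_1 L, so D_c = (0.274/2.01) × 41.04 = 5.595 mg/L.

t_c ≈ 1.03 d; D_c ≈ 5.59 mg/L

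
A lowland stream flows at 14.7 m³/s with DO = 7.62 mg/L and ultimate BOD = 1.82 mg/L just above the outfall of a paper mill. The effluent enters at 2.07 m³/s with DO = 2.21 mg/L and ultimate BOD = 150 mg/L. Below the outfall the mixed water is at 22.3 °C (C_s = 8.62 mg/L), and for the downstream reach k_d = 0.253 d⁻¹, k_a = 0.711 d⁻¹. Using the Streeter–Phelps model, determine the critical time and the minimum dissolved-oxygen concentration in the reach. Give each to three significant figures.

t_c ≈ 1.90 d; minimum DO ≈ 4.20 mg/L

Mixed DO = (14.7×7.62 + 2.07×2.21)/(14.7+2.07) = 116.6/16.77 = 6.952 mg/L.
Mixed L₀ = (14.7×1.82 + 2.07×150)/(16.77) = 337.3/16.77 = 20.11 mg/L.
Initial deficit D₀ = C_s − DO₀ = 8.62 − 6.952 = 1.668 mg/L.
t_c = (1/0.4580) ln[(0.711/0.253)(1 − 1.668×0.4580/(0.253×20.11))] = 2.183 × ln(2.388) = 1.901 d.
D_c = (0.253/0.711) × 20.11 × e^(−0.253×1.901) = 0.3558 × 20.11 × 0.6182 = 4.424 mg/L.
Minimum DO = 8.62 − 4.424 = 4.196 mg/L.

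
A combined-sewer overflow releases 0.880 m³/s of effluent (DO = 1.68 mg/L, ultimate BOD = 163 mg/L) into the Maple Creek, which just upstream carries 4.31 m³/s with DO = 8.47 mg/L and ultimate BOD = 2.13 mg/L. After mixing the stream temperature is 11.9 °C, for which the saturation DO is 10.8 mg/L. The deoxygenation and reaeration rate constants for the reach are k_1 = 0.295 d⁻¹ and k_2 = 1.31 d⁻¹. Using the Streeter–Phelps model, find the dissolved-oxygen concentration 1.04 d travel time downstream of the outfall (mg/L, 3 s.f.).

Mixed DO = (4.31×8.47 + 0.880×1.68)/(4.31+0.880) = 37.98/5.190 = 7.319 mg/L.
Mixed L₀ = (4.31×2.13 + 0.880×163)/(5.190) = 152.6/5.190 = 29.41 mg/L.
Initial deficit D₀ = C_s − DO₀ = 10.8 − 7.319 = 3.481 mg/L.
D(1.04) = [0.295×29.41/(1.31−0.295)](e^(−0.295×1.04) − e^(−1.31×1.04)) + 3.481 e^(−1.31×1.04)
= 8.547 × (0.7358 − 0.2560) + 3.481 × 0.2560 = 4.992 mg/L.
DO = 10.8 − 4.992 = 5.808 mg/L.

DO ≈ 5.81 mg/L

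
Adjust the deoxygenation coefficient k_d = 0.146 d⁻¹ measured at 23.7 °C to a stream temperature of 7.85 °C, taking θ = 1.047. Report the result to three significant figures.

k_d(T₂) = k_d(T₁) · θ^(T₂−T₁) = 0.146 × 1.047^(7.85−23.7)
= 0.146 × 1.047^-15.8 = 0.146 × 0.4829 = 0.07050 d⁻¹.

k_d ≈ 0.0705 d⁻¹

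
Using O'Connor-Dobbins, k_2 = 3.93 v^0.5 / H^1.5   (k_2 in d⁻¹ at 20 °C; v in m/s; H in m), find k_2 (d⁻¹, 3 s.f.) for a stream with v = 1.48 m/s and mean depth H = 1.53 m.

k_2 = 3.93 × 1.48^0.5 / 1.53^1.5 = 3.93 × 1.217 / 1.893 = 2.526 d⁻¹.

k_2 ≈ 2.53 d⁻¹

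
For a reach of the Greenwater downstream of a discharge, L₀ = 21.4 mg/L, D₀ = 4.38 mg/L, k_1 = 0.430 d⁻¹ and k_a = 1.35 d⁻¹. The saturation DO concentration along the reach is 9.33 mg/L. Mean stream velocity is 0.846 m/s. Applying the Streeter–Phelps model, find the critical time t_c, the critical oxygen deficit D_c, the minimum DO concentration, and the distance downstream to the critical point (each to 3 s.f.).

t_c ≈ 0.617 d; D_c ≈ 5.23 mg/L; min DO ≈ 4.10 mg/L; x_c ≈ 45.1 km

At the critical point dD/dt = 0, so k_1 L₀ e^(−k_1 t) = k_a D. Substituting D(t) from the Streeter–Phelps equation and solving for t gives
t_c = ln[(k_a/k_1)(1 − D₀(k_a−k_1)/(k_1 L₀))] / (k_a−k_1).
Here k_a−k_1 = 0.9200 d⁻¹ and 1 − D₀(k_a−k_1)/(k_1 L₀) = 1 − 4.38×0.9200/(0.430×21.4) = 0.5621, so
t_c = ln(3.140 × 0.5621) / 0.9200 = 0.5680 / 0.9200 = 0.6174 d.
D_c = (k_1/k_a) L₀ e^(−k_1 t_c) = (0.430/1.35) × 21.4 × e^(−0.430×0.6174) = 0.3185 × 21.4 × 0.7668 = 5.227 mg/L.
Minimum DO = C_s − D_c = 9.33 − 5.227 = 4.103 mg/L.
x_c = v t_c = 0.846 m/s × 0.6174 d × 86400 s/d = 45130 m ≈ 45.1 km.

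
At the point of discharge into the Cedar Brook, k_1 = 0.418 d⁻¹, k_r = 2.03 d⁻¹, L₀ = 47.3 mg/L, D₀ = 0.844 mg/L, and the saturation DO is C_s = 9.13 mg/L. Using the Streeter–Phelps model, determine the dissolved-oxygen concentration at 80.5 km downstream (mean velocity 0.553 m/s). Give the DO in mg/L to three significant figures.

Travel time t = x/v = 80.5 km / (0.553 m/s) = 80500 m / 0.553 m/s = 145600 s = 1.685 d.
k_1 L₀/(k_r−k_1) = 0.418×47.3/(2.03−0.418) = 19.77/1.612 = 12.27 mg/L.
e^(−k_1 t) = e^(−0.418×1.685) = 0.4945; e^(−k_r t) = e^(−2.03×1.685) = 0.03271.
D = 12.27 × (0.4945 − 0.03271) + 0.844 × 0.03271 = 5.664 + 0.02760 = 5.691 mg/L.
DO = C_s − D = 9.13 − 5.691 = 3.439 mg/L.

DO ≈ 3.44 mg/L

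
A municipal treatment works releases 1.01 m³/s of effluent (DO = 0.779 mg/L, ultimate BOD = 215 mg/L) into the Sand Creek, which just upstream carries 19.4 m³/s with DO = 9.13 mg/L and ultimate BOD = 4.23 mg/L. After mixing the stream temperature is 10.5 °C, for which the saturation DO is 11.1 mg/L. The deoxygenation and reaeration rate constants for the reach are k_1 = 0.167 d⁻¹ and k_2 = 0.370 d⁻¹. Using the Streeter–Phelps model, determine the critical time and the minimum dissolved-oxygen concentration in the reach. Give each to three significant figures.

t_c ≈ 2.83 d; minimum DO ≈ 6.98 mg/L

Mixed DO = (19.4×9.13 + 1.01×0.779)/(19.4+1.01) = 177.9/20.41 = 8.717 mg/L.
Mixed L₀ = (19.4×4.23 + 1.01×215)/(20.41) = 299.2/20.41 = 14.66 mg/L.
Initial deficit D₀ = C_s − DO₀ = 11.1 − 8.717 = 2.383 mg/L.
t_c = (1/0.2030) ln[(0.370/0.167)(1 − 2.383×0.2030/(0.167×14.66))] = 4.926 × ln(1.778) = 2.834 d.
D_c = (0.167/0.370) × 14.66 × e^(−0.167×2.834) = 0.4514 × 14.66 × 0.6229 = 4.122 mg/L.
Minimum DO = 11.1 − 4.122 = 6.978 mg/L.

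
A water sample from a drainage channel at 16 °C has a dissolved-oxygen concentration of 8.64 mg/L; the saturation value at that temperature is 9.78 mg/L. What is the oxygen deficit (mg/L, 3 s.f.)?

D ≈ 1.14 mg/L

D = C_s − C = 9.78 − 8.64 = 1.14 mg/L.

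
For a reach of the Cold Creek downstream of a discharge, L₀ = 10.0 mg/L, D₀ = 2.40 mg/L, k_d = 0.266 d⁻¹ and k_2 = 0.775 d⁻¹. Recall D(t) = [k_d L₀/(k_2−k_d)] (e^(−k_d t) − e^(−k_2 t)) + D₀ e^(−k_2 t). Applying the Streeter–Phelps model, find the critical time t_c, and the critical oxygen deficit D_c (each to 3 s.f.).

t_c ≈ 0.893 d; D_c ≈ 2.71 mg/L

At the critical point dD/dt = 0, so k_d L₀ e^(−k_d t) = k_2 D. Substituting D(t) from the Streeter–Phelps equation and solving for t gives
t_c = ln[(k_2/k_d)(1 − D₀(k_2−k_d)/(k_d L₀))] / (k_2−k_d).
Here k_2−k_d = 0.5090 d⁻¹ and 1 − D₀(k_2−k_d)/(k_d L₀) = 1 − 2.40×0.5090/(0.266×10.0) = 0.5408, so
t_c = ln(2.914 × 0.5408) / 0.5090 = 0.4546 / 0.5090 = 0.8931 d.
D_c = (k_d/k_2) L₀ e^(−k_d t_c) = (0.266/0.775) × 10.0 × e^(−0.266×0.8931) = 0.3432 × 10.0 × 0.7886 = 2.707 mg/L.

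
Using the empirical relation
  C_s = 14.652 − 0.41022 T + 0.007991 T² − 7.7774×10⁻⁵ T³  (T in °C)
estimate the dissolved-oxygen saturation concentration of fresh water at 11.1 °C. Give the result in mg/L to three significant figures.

C_s = 14.652 − 0.41022×11.1 + 0.007991×11.1² − 7.7774×10⁻⁵×11.1³ = 10.98 mg/L.

C_s ≈ 11.0 mg/L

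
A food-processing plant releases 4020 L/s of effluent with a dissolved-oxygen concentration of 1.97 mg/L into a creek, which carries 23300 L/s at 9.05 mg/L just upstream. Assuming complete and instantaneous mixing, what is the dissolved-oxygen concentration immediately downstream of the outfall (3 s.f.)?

8.01 mg/L

Flow-weighted mixing: C = (Q_r C_r + Q_w C_w)/(Q_r + Q_w)
= (23300×9.05 + 4020×1.97)/(23300 + 4020) = 218800/27320 = 8.008 mg/L.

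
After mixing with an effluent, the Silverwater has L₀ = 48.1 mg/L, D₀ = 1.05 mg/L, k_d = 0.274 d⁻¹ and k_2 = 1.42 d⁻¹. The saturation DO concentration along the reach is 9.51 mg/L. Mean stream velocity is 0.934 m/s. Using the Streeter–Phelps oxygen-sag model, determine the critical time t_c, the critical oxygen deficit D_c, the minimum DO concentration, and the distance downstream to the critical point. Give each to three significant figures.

t_c ≈ 1.35 d; D_c ≈ 6.41 mg/L; min DO ≈ 3.10 mg/L; x_c ≈ 109 km

With k_2/k_d = 5.182 and 1 − D₀(k_2−k_d)/(k_d L₀) = 0.9087,
t_c = ln(5.182 × 0.9087) / (1.42 − 0.274) = ln(4.709) / 1.146 = 1.550/1.146 = 1.352 d.
D_c = (k_d/k_2) L₀ e^(−k_d t_c) = (0.274/1.42) × 48.1 × e^(−0.274×1.352) = 0.1930 × 48.1 × 0.6904 = 6.408 mg/L.
Minimum DO = C_s − D_c = 9.51 − 6.408 = 3.102 mg/L.
x_c = v t_c = 0.934 m/s × 1.352 d × 86400 s/d = 109100 m ≈ 109 km.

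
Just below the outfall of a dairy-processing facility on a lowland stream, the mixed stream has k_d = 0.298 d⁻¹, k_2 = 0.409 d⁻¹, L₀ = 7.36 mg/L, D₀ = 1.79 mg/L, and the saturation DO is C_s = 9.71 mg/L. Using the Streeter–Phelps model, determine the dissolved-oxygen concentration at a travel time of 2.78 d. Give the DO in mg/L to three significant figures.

k_d L₀/(k_2−k_d) = 0.298×7.36/(0.409−0.298) = 2.193/0.1110 = 19.76 mg/L.
e^(−k_d t) = e^(−0.298×2.780) = 0.4367; e^(−k_2 t) = e^(−0.409×2.780) = 0.3208.
D = 19.76 × (0.4367 − 0.3208) + 1.79 × 0.3208 = 2.291 + 0.5742 = 2.865 mg/L.
DO = C_s − D = 9.71 − 2.865 = 6.845 mg/L.

DO ≈ 6.84 mg/L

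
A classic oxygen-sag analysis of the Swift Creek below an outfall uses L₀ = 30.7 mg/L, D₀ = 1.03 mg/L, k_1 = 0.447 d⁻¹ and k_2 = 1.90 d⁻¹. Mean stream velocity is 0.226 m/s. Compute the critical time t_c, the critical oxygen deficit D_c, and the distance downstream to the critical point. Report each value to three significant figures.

t_c = [1/(k_2−k_1)] ln[(k_2/k_1)(1 − D₀(k_2−k_1)/(k_1 L₀))]
= [1/(1.90−0.447)] ln[(1.90/0.447)(1 − 1.03×1.453/(0.447×30.7))]
= (1/1.453) ln[4.251 × 0.8909] = 0.6882 × ln(3.787) = 0.6882 × 1.332 = 0.9164 d.
L(t_c) = L₀ e^(−k_1 t_c) = 30.7 × 0.6639 = 20.38 mg/L, and at the critical point k_2 D_c = k_1 L, so D_c = (0.447/1.90) × 20.38 = 4.795 mg/L.
x_c = v t_c = 0.226 m/s × 0.9164 d × 86400 s/d = 17890 m ≈ 17.9 km.

t_c ≈ 0.916 d; D_c ≈ 4.79 mg/L; x_c ≈ 17.9 km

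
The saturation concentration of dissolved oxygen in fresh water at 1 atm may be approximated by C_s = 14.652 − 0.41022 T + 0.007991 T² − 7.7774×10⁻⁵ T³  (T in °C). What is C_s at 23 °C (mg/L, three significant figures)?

C_s = 14.652 − 0.41022×23 + 0.007991×23² − 7.7774×10⁻⁵×23³ = 8.498 mg/L.

C_s ≈ 8.50 mg/L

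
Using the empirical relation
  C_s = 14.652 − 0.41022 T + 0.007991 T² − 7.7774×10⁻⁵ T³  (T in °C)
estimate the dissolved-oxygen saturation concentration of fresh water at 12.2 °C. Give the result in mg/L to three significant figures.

C_s = 14.652 − 0.41022×12.2 + 0.007991×12.2² − 7.7774×10⁻⁵×12.2³ = 10.70 mg/L.

C_s ≈ 10.7 mg/L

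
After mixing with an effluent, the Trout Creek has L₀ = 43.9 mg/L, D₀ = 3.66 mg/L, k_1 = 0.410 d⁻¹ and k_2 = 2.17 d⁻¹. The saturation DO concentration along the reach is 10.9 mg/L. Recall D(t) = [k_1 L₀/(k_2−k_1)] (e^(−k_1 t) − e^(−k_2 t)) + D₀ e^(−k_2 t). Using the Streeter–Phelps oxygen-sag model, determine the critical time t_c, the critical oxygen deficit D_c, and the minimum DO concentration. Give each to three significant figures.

With k_2/k_1 = 5.293 and 1 − D₀(k_2−k_1)/(k_1 L₀) = 0.6421,
t_c = ln(5.293 × 0.6421) / (2.17 − 0.410) = ln(3.399) / 1.760 = 1.223/1.760 = 0.6951 d.
L(t_c) = L₀ e^(−k_1 t_c) = 43.9 × 0.7520 = 33.01 mg/L, and at the critical point k_2 D_c = k_1 L, so D_c = (0.410/2.17) × 33.01 = 6.238 mg/L.
Minimum DO = C_s − D_c = 10.9 − 6.238 = 4.662 mg/L.

t_c ≈ 0.695 d; D_c ≈ 6.24 mg/L; min DO ≈ 4.66 mg/L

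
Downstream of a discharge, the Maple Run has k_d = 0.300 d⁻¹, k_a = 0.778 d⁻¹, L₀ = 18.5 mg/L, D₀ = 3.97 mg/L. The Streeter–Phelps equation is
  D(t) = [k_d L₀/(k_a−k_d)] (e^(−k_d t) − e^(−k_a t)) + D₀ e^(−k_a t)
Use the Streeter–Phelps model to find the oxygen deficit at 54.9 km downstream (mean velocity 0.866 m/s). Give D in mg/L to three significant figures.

D ≈ 5.00 mg/L

Travel time t = x/v = 54.9 km / (0.866 m/s) = 54900 m / 0.866 m/s = 63390 s = 0.7337 d.
k_d L₀/(k_a−k_d) = 0.300×18.5/(0.778−0.300) = 5.550/0.4780 = 11.61 mg/L.
e^(−k_d t) = e^(−0.300×0.7337) = 0.8024; e^(−k_a t) = e^(−0.778×0.7337) = 0.5650.
D = 11.61 × (0.8024 − 0.5650) + 3.97 × 0.5650 = 2.756 + 2.243 = 4.999 mg/L.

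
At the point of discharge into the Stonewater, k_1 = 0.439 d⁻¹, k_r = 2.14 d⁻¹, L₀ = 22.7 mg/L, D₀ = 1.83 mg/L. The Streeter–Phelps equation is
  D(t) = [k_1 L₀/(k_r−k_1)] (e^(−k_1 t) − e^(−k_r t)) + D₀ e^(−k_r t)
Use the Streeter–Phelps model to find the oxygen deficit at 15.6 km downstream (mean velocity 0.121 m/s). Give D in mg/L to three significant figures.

Travel time t = x/v = 15.6 km / (0.121 m/s) = 15600 m / 0.121 m/s = 128900 s = 1.492 d.
k_1 L₀/(k_r−k_1) = 0.439×22.7/(2.14−0.439) = 9.965/1.701 = 5.858 mg/L.
e^(−k_1 t) = e^(−0.439×1.492) = 0.5194; e^(−k_r t) = e^(−2.14×1.492) = 0.04104.
D = 5.858 × (0.5194 − 0.04104) + 1.83 × 0.04104 = 2.803 + 0.07510 = 2.878 mg/L.

D ≈ 2.88 mg/L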